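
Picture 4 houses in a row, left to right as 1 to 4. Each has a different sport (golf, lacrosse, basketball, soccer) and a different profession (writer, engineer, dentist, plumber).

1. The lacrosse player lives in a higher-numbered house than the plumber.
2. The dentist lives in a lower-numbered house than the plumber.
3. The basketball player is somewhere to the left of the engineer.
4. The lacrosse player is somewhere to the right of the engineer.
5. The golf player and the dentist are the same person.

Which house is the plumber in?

2

That leaves writer as the profession for house 4.
That leaves dentist as the profession for house 1.
By clue 5, the golf player is in house 1.
The only sport still possible for house 2 is basketball.
By clue 3, the engineer is in house 3.
Clue 4 places the lacrosse player in house 4.
House 3 sport: only soccer fits.
So house 2 gets plumber for profession.
So: house 1 = golf/dentist, house 2 = basketball/plumber, house 3 = soccer/engineer, house 4 = lacrosse/writer.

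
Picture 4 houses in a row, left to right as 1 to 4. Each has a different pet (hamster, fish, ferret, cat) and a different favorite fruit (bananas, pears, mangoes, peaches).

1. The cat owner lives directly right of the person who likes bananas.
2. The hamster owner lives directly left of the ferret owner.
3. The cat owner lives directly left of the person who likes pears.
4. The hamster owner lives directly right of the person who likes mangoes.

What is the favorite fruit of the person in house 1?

bananas

House 1's pet must be fish (nothing else left).
So house 4 gets ferret for pet.
From clue 2, the hamster owner must be in house 3.
Clue 4: the person who likes mangoes is in house 2.
So house 2 gets cat for pet.
The person who likes pears is in house 3 (clue 3).
The only favorite fruit still possible for house 1 is bananas.
That leaves peaches as the favorite fruit for house 4.
So: house 1 = fish/bananas, house 2 = cat/mangoes, house 3 = hamster/pears, house 4 = ferret/peaches.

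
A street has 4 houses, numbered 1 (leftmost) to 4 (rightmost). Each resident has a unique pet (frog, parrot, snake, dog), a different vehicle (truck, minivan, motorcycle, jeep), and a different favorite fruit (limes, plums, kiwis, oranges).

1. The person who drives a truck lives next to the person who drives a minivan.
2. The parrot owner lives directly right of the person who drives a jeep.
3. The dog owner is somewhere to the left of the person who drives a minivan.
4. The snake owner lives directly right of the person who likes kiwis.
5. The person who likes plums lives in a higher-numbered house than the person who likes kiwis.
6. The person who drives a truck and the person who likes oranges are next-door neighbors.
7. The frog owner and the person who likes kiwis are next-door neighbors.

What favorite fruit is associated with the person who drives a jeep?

The dog owner is narrowed to house 1 or 2 or 3; consider each.
Placing it in house 2 and house 3 leads to a contradiction, so it's in house 1.
The frog owner is narrowed to house 2 or 3 or 4; consider each.
Placing it in house 3 and house 4 leads to a contradiction, so it's in house 2.
From clue 4, the snake owner must be in house 4.
The person who likes kiwis is in house 3 (clue 4).
By clue 5, the person who likes plums is in house 4.
So house 3 gets parrot for pet.
The person who drives a jeep is in house 2 (clue 2).
By clue 1, the person who drives a truck is in house 3.
Clue 1: the person who drives a minivan is in house 4.
Clue 6: the person who likes oranges is in house 2.
House 1 vehicle: only motorcycle fits.
The only favorite fruit still possible for house 1 is limes.
So: house 1 = dog/motorcycle/limes, house 2 = frog/jeep/oranges, house 3 = parrot/truck/kiwis, house 4 = snake/minivan/plums.

oranges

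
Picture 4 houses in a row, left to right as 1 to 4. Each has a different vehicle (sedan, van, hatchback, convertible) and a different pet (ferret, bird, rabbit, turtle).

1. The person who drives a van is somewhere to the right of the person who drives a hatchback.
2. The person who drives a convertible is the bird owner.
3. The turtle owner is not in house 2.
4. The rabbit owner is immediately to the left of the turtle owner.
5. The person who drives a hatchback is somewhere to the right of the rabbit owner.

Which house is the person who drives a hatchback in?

By clue 5, the person who drives a hatchback is in house 3.
Clue 5 places the rabbit owner in house 2.
By clue 1, the person who drives a van is in house 4.
By clue 4, the turtle owner is in house 3.
That leaves convertible as the vehicle for house 1.
That leaves sedan as the vehicle for house 2.
From clue 2, the bird owner must be in house 1.
House 4 pet: only ferret fits.
So: house 1 = convertible/bird, house 2 = sedan/rabbit, house 3 = hatchback/turtle, house 4 = van/ferret.

3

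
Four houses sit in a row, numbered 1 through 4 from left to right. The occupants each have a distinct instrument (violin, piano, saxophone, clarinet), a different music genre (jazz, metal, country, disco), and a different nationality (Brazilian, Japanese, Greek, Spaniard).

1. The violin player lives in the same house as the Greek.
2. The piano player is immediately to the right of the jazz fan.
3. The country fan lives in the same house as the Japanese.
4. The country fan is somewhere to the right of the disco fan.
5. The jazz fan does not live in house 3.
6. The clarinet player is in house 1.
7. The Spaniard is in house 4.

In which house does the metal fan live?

4

The clarinet player is in house 1 (clue 6).
Clue 7: the Spaniard is in house 4.
House 4 instrument: only saxophone fits.
So house 4 gets metal for music genre.
That leaves Brazilian as the nationality for house 1.
The only music genre still possible for house 3 is country.
The Japanese is in house 3 (clue 3).
House 2 nationality: only Greek fits.
Clue 1 places the violin player in house 2.
So house 3 gets piano for instrument.
Clue 2: the jazz fan is in house 2.
The only music genre still possible for house 1 is disco.
So: house 1 = clarinet/disco/Brazilian, house 2 = violin/jazz/Greek, house 3 = piano/country/Japanese, house 4 = saxophone/metal/Spaniard.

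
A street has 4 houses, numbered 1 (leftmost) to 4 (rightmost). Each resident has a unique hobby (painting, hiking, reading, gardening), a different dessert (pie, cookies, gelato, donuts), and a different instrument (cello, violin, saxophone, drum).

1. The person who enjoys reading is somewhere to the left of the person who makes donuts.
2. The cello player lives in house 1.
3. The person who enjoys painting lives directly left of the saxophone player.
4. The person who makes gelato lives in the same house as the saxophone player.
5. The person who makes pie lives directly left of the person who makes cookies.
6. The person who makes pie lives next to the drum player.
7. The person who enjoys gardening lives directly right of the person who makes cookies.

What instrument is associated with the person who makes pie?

From clue 2, the cello player must be in house 1.
House 1's dessert must be pie (nothing else left).
The person who makes cookies is in house 2 (clue 5).
By clue 6, the drum player is in house 2.
Clue 7: the person who enjoys gardening is in house 3.
House 4's hobby must be hiking (nothing else left).
The person who enjoys painting is in house 2 (clue 3).
From clue 3, the saxophone player must be in house 3.
Clue 4 places the person who makes gelato in house 3.
So house 1 gets reading for hobby.
The only dessert still possible for house 4 is donuts.
That leaves violin as the instrument for house 4.
So: house 1 = reading/pie/cello, house 2 = painting/cookies/drum, house 3 = gardening/gelato/saxophone, house 4 = hiking/donuts/violin.

cello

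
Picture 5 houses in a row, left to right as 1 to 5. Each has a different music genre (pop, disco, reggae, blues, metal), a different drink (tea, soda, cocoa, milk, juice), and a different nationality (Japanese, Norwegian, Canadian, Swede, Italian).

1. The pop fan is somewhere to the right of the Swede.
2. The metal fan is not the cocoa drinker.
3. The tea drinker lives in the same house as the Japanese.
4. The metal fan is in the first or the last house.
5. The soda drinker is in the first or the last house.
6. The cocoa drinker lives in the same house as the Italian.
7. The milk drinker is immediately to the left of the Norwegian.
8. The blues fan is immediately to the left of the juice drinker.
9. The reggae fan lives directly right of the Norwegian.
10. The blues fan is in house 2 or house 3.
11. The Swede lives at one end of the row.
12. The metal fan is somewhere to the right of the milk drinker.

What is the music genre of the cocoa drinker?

The Swede is in house 1 (clue 11).
Clue 12: the metal fan is in house 5.
So house 1 gets disco for music genre.
The blues fan is narrowed to house 2 or 3; consider each.
Placing it in house 3 leads to a contradiction, so it's in house 2.
By clue 8, the juice drinker is in house 3.
The pop fan is narrowed to house 3 or 4; consider each.
Placing it in house 4 leads to a contradiction, so it's in house 3.
House 4's music genre must be reggae (nothing else left).
By clue 9, the Norwegian is in house 3.
Clue 7 places the milk drinker in house 2.
House 1 drink: only soda fits.
That leaves tea as the drink for house 5.
By clue 3, the Japanese is in house 5.
The Italian is in house 4 (clue 6).
House 4's drink must be cocoa (nothing else left).
House 2 nationality: only Canadian fits.
So: house 1 = disco/soda/Swede, house 2 = blues/milk/Canadian, house 3 = pop/juice/Norwegian, house 4 = reggae/cocoa/Italian, house 5 = metal/tea/Japanese.

reggae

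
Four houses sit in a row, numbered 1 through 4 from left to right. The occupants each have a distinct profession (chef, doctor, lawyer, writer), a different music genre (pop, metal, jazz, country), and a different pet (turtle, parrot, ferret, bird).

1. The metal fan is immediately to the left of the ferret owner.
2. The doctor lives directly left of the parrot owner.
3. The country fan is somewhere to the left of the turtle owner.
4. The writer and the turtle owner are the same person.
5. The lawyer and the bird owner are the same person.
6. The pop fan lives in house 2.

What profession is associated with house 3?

chef

The pop fan is in house 2 (clue 6).
House 4 music genre: only jazz fits.
House 1's pet must be bird (nothing else left).
Clue 5 places the lawyer in house 1.
The doctor is narrowed to house 2 or 3; consider each.
Placing it in house 3 leads to a contradiction, so it's in house 2.
Clue 2: the parrot owner is in house 3.
By clue 4, the writer is in house 4.
By clue 4, the turtle owner is in house 4.
So house 3 gets chef for profession.
The only pet still possible for house 2 is ferret.
Clue 1 places the metal fan in house 1.
So house 3 gets country for music genre.
So: house 1 = lawyer/metal/bird, house 2 = doctor/pop/ferret, house 3 = chef/country/parrot, house 4 = writer/jazz/turtle.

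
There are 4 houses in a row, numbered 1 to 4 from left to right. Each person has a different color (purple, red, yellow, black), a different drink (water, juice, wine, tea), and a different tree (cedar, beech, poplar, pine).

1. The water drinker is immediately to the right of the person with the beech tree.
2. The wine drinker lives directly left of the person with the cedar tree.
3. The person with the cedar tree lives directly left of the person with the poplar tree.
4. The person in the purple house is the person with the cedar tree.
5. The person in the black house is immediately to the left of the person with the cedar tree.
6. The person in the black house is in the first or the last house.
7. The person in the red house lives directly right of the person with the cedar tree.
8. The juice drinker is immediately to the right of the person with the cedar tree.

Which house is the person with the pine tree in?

4

The person in the black house is in house 1 (clue 6).
By clue 5, the person with the cedar tree is in house 2.
From clue 7, the person in the red house must be in house 3.
From clue 8, the juice drinker must be in house 3.
The only color still possible for house 4 is yellow.
Clue 2 places the wine drinker in house 1.
Clue 3 places the person with the poplar tree in house 3.
So house 2 gets purple for color.
House 4's tree must be pine (nothing else left).
Clue 1: the water drinker is in house 2.
The only drink still possible for house 4 is tea.
So house 1 gets beech for tree.
So: house 1 = black/wine/beech, house 2 = purple/water/cedar, house 3 = red/juice/poplar, house 4 = yellow/tea/pine.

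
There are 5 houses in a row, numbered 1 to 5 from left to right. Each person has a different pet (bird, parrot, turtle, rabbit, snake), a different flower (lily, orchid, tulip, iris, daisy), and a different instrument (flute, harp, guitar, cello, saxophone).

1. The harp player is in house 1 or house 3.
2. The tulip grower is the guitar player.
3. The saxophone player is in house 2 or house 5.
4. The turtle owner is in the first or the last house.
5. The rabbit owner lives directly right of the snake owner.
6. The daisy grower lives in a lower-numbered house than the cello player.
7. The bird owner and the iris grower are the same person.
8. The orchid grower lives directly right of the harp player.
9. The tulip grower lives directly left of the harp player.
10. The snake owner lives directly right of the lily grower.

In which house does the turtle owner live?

1

Clue 9 places the tulip grower in house 2.
Clue 9: the harp player is in house 3.
House 5's flower must be iris (nothing else left).
From clue 2, the guitar player must be in house 2.
The bird owner is in house 5 (clue 7).
The only pet still possible for house 1 is turtle.
House 4's flower must be orchid (nothing else left).
House 1's instrument must be flute (nothing else left).
That leaves cello as the instrument for house 4.
The only instrument still possible for house 5 is saxophone.
Clue 5: the rabbit owner is in house 3.
The snake owner is in house 2 (clue 5).
The lily grower is in house 1 (clue 10).
House 4's pet must be parrot (nothing else left).
The only flower still possible for house 3 is daisy.
So: house 1 = turtle/lily/flute, house 2 = snake/tulip/guitar, house 3 = rabbit/daisy/harp, house 4 = parrot/orchid/cello, house 5 = bird/iris/saxophone.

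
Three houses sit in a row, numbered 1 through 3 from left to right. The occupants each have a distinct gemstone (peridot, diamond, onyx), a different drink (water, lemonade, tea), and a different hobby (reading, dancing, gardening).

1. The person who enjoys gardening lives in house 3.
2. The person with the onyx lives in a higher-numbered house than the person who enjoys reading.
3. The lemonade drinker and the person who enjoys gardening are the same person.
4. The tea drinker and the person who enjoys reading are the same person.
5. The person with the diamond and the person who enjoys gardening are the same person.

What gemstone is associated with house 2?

By clue 1, the person who enjoys gardening is in house 3.
From clue 3, the lemonade drinker must be in house 3.
By clue 5, the person with the diamond is in house 3.
That leaves peridot as the gemstone for house 1.
So house 2 gets onyx for gemstone.
Clue 2 places the person who enjoys reading in house 1.
By clue 4, the tea drinker is in house 1.
That leaves water as the drink for house 2.
House 2 hobby: only dancing fits.
So: house 1 = peridot/tea/reading, house 2 = onyx/water/dancing, house 3 = diamond/lemonade/gardening.

onyx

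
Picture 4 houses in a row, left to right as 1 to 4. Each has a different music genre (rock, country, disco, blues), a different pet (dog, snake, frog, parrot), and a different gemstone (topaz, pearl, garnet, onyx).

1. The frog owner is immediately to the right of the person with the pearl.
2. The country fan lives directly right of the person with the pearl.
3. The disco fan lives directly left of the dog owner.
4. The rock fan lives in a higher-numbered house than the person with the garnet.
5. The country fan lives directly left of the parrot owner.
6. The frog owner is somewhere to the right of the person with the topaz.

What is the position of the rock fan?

4

That leaves snake as the pet for house 1.
House 4 gemstone: only onyx fits.
House 3's gemstone must be garnet (nothing else left).
From clue 4, the rock fan must be in house 4.
The country fan is narrowed to house 2 or 3; consider each.
Placing it in house 2 leads to a contradiction, so it's in house 3.
From clue 2, the person with the pearl must be in house 2.
The parrot owner is in house 4 (clue 5).
So house 1 gets topaz for gemstone.
Clue 1 places the frog owner in house 3.
That leaves dog as the pet for house 2.
Clue 3: the disco fan is in house 1.
The only music genre still possible for house 2 is blues.
So: house 1 = disco/snake/topaz, house 2 = blues/dog/pearl, house 3 = country/frog/garnet, house 4 = rock/parrot/onyx.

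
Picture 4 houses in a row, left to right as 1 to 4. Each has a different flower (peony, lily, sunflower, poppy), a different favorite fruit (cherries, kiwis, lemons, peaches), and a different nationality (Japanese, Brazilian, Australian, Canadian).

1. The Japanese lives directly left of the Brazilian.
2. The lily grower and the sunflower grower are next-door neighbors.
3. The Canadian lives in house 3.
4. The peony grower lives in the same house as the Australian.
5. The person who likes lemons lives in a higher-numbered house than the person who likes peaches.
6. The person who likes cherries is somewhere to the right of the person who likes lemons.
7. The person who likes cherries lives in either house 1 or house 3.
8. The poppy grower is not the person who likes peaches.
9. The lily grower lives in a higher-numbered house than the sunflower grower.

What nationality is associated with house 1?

Japanese

By clue 3, the Canadian is in house 3.
Clue 7: the person who likes cherries is in house 3.
House 1's favorite fruit must be peaches (nothing else left).
The only favorite fruit still possible for house 2 is lemons.
House 4 favorite fruit: only kiwis fits.
By clue 1, the Japanese is in house 1.
From clue 1, the Brazilian must be in house 2.
That leaves Australian as the nationality for house 4.
Clue 4 places the peony grower in house 4.
That leaves sunflower as the flower for house 1.
The lily grower is in house 2 (clue 2).
House 3's flower must be poppy (nothing else left).
So: house 1 = sunflower/peaches/Japanese, house 2 = lily/lemons/Brazilian, house 3 = poppy/cherries/Canadian, house 4 = peony/kiwis/Australian.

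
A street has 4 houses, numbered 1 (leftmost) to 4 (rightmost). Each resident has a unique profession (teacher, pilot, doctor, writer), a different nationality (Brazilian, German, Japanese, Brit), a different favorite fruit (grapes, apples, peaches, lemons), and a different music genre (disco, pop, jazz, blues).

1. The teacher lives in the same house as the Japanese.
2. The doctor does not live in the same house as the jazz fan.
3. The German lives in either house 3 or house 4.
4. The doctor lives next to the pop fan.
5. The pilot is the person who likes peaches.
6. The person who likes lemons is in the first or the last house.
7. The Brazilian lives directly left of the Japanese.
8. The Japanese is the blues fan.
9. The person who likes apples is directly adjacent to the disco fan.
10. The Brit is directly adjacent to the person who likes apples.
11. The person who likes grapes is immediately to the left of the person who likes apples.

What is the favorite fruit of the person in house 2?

The German is narrowed to house 3 or 4; consider each.
Placing it in house 4 leads to a contradiction, so it's in house 3.
By clue 7, the Brazilian is in house 1.
By clue 7, the Japanese is in house 2.
Clue 8: the blues fan is in house 2.
That leaves Brit as the nationality for house 4.
The teacher is in house 2 (clue 1).
The person who likes apples is in house 3 (clue 10).
From clue 11, the person who likes grapes must be in house 2.
Clue 9 places the disco fan in house 4.
House 1 music genre: only jazz fits.
So house 3 gets pop for music genre.
Clue 4: the doctor is in house 4.
The only profession still possible for house 3 is writer.
Clue 5: the person who likes peaches is in house 1.
House 1's profession must be pilot (nothing else left).
The only favorite fruit still possible for house 4 is lemons.
So: house 1 = pilot/Brazilian/peaches/jazz, house 2 = teacher/Japanese/grapes/blues, house 3 = writer/German/apples/pop, house 4 = doctor/Brit/lemons/disco.

grapes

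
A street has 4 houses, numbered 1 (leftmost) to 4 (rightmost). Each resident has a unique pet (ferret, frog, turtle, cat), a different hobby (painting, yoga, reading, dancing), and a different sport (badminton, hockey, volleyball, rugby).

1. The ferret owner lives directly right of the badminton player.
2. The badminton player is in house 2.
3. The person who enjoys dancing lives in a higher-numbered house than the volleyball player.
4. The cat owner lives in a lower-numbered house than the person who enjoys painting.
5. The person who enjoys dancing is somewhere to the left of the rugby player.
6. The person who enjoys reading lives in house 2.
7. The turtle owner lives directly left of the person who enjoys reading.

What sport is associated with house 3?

hockey

From clue 2, the badminton player must be in house 2.
From clue 6, the person who enjoys reading must be in house 2.
The turtle owner is in house 1 (clue 7).
So house 1 gets yoga for hobby.
House 3's hobby must be dancing (nothing else left).
The only hobby still possible for house 4 is painting.
The ferret owner is in house 3 (clue 1).
The volleyball player is in house 1 (clue 3).
Clue 5 places the rugby player in house 4.
House 2 pet: only cat fits.
The only pet still possible for house 4 is frog.
House 3 sport: only hockey fits.
So: house 1 = turtle/yoga/volleyball, house 2 = cat/reading/badminton, house 3 = ferret/dancing/hockey, house 4 = frog/painting/rugby.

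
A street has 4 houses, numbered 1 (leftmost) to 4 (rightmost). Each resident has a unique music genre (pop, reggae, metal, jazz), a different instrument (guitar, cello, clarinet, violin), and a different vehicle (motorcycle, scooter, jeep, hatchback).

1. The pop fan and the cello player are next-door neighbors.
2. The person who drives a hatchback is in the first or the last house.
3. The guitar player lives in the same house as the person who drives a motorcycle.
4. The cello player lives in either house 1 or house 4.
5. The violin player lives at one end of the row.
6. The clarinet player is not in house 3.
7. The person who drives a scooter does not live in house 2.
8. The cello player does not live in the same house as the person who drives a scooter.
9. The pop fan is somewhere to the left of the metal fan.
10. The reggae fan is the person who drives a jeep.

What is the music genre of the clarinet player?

House 3's instrument must be guitar (nothing else left).
Clue 3 places the person who drives a motorcycle in house 3.
The only instrument still possible for house 2 is clarinet.
That leaves jeep as the vehicle for house 2.
By clue 10, the reggae fan is in house 2.
House 1's music genre must be jazz (nothing else left).
House 4 music genre: only metal fits.
By clue 1, the cello player is in house 4.
From clue 8, the person who drives a scooter must be in house 1.
So house 3 gets pop for music genre.
The only instrument still possible for house 1 is violin.
House 4's vehicle must be hatchback (nothing else left).
So: house 1 = jazz/violin/scooter, house 2 = reggae/clarinet/jeep, house 3 = pop/guitar/motorcycle, house 4 = metal/cello/hatchback.

reggae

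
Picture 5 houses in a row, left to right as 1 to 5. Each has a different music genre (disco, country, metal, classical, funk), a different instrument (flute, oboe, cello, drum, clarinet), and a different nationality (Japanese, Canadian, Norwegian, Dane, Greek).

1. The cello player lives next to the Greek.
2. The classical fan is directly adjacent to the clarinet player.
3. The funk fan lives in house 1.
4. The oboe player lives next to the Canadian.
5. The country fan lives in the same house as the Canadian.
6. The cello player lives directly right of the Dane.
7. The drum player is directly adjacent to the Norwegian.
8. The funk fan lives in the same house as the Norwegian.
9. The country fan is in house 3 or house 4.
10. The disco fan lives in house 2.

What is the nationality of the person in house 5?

From clue 3, the funk fan must be in house 1.
By clue 8, the Norwegian is in house 1.
The disco fan is in house 2 (clue 10).
The drum player is in house 2 (clue 7).
The only instrument still possible for house 1 is flute.
The country fan is narrowed to house 3 or 4; consider each.
Placing it in house 4 leads to a contradiction, so it's in house 3.
Clue 5 places the Canadian in house 3.
Clue 4 places the oboe player in house 4.
From clue 2, the classical fan must be in house 4.
House 5's music genre must be metal (nothing else left).
House 5's nationality must be Japanese (nothing else left).
The cello player is narrowed to house 3 or 5; consider each.
Placing it in house 5 leads to a contradiction, so it's in house 3.
By clue 6, the Dane is in house 2.
So house 5 gets clarinet for instrument.
That leaves Greek as the nationality for house 4.
So: house 1 = funk/flute/Norwegian, house 2 = disco/drum/Dane, house 3 = country/cello/Canadian, house 4 = classical/oboe/Greek, house 5 = metal/clarinet/Japanese.

Japanese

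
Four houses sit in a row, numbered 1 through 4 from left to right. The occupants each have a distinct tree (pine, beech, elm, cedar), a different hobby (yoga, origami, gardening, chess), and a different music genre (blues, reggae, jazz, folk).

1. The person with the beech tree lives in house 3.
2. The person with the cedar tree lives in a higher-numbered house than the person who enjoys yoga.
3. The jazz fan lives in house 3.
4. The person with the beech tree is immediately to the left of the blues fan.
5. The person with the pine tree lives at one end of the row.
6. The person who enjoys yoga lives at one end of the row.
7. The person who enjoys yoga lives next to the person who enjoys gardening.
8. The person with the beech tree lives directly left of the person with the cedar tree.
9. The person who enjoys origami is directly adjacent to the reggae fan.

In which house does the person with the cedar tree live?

The person with the beech tree is in house 3 (clue 1).
By clue 3, the jazz fan is in house 3.
Clue 4 places the blues fan in house 4.
From clue 6, the person who enjoys yoga must be in house 1.
Clue 7 places the person who enjoys gardening in house 2.
From clue 8, the person with the cedar tree must be in house 4.
House 2 tree: only elm fits.
Clue 9: the person who enjoys origami is in house 3.
Clue 9 places the reggae fan in house 2.
House 1's tree must be pine (nothing else left).
The only hobby still possible for house 4 is chess.
The only music genre still possible for house 1 is folk.
So: house 1 = pine/yoga/folk, house 2 = elm/gardening/reggae, house 3 = beech/origami/jazz, house 4 = cedar/chess/blues.

4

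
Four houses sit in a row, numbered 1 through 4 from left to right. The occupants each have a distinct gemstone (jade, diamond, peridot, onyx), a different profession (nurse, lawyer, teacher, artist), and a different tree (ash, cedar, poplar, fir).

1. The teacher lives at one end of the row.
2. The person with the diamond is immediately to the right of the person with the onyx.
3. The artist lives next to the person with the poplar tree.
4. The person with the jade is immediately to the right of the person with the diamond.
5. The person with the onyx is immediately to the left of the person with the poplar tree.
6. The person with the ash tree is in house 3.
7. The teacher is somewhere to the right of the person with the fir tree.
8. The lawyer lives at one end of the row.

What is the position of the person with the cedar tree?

4

From clue 6, the person with the ash tree must be in house 3.
Clue 7 places the teacher in house 4.
By clue 5, the person with the onyx is in house 1.
Clue 5: the person with the poplar tree is in house 2.
House 1's profession must be lawyer (nothing else left).
The only profession still possible for house 2 is nurse.
House 3 profession: only artist fits.
House 1 tree: only fir fits.
House 4 tree: only cedar fits.
Clue 2 places the person with the diamond in house 2.
Clue 4 places the person with the jade in house 3.
That leaves peridot as the gemstone for house 4.
So: house 1 = onyx/lawyer/fir, house 2 = diamond/nurse/poplar, house 3 = jade/artist/ash, house 4 = peridot/teacher/cedar.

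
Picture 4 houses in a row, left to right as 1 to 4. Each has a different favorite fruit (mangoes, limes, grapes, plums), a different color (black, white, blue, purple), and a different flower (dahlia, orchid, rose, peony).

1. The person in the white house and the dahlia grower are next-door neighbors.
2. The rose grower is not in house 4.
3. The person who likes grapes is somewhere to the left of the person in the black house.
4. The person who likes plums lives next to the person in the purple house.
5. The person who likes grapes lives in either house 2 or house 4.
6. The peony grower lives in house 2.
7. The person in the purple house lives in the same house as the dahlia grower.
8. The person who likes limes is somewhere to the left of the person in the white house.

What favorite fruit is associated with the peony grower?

grapes

By clue 5, the person who likes grapes is in house 2.
Clue 6 places the peony grower in house 2.
That leaves blue as the color for house 1.
So house 2 gets white for color.
From clue 1, the dahlia grower must be in house 3.
Clue 7: the person in the purple house is in house 3.
Clue 8: the person who likes limes is in house 1.
House 4 color: only black fits.
House 1's flower must be rose (nothing else left).
The only flower still possible for house 4 is orchid.
By clue 4, the person who likes plums is in house 4.
That leaves mangoes as the favorite fruit for house 3.
So: house 1 = limes/blue/rose, house 2 = grapes/white/peony, house 3 = mangoes/purple/dahlia, house 4 = plums/black/orchid.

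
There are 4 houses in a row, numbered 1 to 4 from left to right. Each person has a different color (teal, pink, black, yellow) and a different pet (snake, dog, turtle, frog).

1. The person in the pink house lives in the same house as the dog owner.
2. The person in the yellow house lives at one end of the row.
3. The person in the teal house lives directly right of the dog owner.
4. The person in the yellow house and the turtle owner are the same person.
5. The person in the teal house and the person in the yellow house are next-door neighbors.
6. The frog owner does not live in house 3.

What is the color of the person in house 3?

So house 3 gets snake for pet.
The person in the pink house is narrowed to house 1 or 2; consider each.
Placing it in house 1 leads to a contradiction, so it's in house 2.
By clue 1, the dog owner is in house 2.
From clue 3, the person in the teal house must be in house 3.
Clue 5 places the person in the yellow house in house 4.
That leaves black as the color for house 1.
Clue 4: the turtle owner is in house 4.
So house 1 gets frog for pet.
So: house 1 = black/frog, house 2 = pink/dog, house 3 = teal/snake, house 4 = yellow/turtle.

teal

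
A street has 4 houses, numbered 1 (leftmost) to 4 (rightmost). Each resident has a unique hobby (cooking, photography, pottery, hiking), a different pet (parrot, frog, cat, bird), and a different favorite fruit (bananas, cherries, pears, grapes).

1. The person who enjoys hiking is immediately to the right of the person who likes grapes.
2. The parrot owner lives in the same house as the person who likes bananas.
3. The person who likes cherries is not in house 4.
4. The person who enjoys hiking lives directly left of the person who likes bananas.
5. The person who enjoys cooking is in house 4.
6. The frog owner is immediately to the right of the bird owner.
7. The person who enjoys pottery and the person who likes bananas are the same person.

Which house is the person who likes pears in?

From clue 5, the person who enjoys cooking must be in house 4.
So house 1 gets photography for hobby.
The only hobby still possible for house 2 is hiking.
House 3's hobby must be pottery (nothing else left).
From clue 1, the person who likes grapes must be in house 1.
The person who likes bananas is in house 3 (clue 4).
That leaves pears as the favorite fruit for house 4.
From clue 2, the parrot owner must be in house 3.
So house 2 gets cherries for favorite fruit.
From clue 6, the frog owner must be in house 2.
The bird owner is in house 1 (clue 6).
The only pet still possible for house 4 is cat.
So: house 1 = photography/bird/grapes, house 2 = hiking/frog/cherries, house 3 = pottery/parrot/bananas, house 4 = cooking/cat/pears.

4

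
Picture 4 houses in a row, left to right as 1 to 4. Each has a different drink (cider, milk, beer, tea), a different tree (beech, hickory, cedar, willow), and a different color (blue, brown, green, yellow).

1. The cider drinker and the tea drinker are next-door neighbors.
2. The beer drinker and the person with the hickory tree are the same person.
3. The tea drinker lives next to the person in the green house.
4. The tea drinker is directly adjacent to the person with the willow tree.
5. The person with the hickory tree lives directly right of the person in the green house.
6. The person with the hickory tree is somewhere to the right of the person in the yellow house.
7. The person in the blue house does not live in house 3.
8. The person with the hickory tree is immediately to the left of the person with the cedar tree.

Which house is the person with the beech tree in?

House 3 color: only brown fits.
House 4 color: only blue fits.
The beer drinker is narrowed to house 2 or 3; consider each.
Placing it in house 2 leads to a contradiction, so it's in house 3.
From clue 2, the person with the hickory tree must be in house 3.
By clue 5, the person in the green house is in house 2.
Clue 8 places the person with the cedar tree in house 4.
House 1's color must be yellow (nothing else left).
Clue 3: the tea drinker is in house 1.
From clue 4, the person with the willow tree must be in house 2.
The only drink still possible for house 4 is milk.
The only tree still possible for house 1 is beech.
So house 2 gets cider for drink.
So: house 1 = tea/beech/yellow, house 2 = cider/willow/green, house 3 = beer/hickory/brown, house 4 = milk/cedar/blue.

1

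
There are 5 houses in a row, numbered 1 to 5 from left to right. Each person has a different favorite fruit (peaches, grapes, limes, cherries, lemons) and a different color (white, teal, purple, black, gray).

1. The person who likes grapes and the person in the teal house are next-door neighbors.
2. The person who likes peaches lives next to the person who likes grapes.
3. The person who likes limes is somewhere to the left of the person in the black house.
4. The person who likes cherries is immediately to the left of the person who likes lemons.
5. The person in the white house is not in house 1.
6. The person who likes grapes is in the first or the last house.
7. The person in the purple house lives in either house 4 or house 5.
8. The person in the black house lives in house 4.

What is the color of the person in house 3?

white

From clue 8, the person in the black house must be in house 4.
The person who likes grapes is in house 1 (clue 1).
By clue 1, the person in the teal house is in house 2.
By clue 2, the person who likes peaches is in house 2.
House 3's favorite fruit must be limes (nothing else left).
That leaves cherries as the favorite fruit for house 4.
House 5 favorite fruit: only lemons fits.
The only color still possible for house 1 is gray.
That leaves white as the color for house 3.
That leaves purple as the color for house 5.
So: house 1 = grapes/gray, house 2 = peaches/teal, house 3 = limes/white, house 4 = cherries/black, house 5 = lemons/purple.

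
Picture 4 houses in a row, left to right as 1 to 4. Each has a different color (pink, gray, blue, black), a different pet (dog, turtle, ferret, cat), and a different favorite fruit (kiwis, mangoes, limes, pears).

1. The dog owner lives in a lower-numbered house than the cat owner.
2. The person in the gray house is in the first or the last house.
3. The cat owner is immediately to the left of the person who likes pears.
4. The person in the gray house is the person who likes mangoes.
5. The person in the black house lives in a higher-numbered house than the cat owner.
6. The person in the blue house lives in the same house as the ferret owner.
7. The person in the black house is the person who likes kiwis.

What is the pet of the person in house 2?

cat

House 2's favorite fruit must be limes (nothing else left).
That leaves mangoes as the favorite fruit for house 1.
Clue 4: the person in the gray house is in house 1.
The person in the black house is narrowed to house 3 or 4; consider each.
Placing it in house 3 leads to a contradiction, so it's in house 4.
By clue 7, the person who likes kiwis is in house 4.
House 3 favorite fruit: only pears fits.
Clue 3 places the cat owner in house 2.
House 4 pet: only turtle fits.
By clue 6, the person in the blue house is in house 3.
House 2 color: only pink fits.
House 1 pet: only dog fits.
The only pet still possible for house 3 is ferret.
So: house 1 = gray/dog/mangoes, house 2 = pink/cat/limes, house 3 = blue/ferret/pears, house 4 = black/turtle/kiwis.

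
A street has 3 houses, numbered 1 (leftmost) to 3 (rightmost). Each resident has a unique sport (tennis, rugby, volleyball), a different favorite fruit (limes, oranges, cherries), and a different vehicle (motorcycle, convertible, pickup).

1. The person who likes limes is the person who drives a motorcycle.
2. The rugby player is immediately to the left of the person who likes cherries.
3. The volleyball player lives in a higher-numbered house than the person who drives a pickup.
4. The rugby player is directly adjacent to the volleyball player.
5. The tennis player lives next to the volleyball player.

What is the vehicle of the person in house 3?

The rugby player is narrowed to house 1 or 2; consider each.
Placing it in house 2 leads to a contradiction, so it's in house 1.
From clue 2, the person who likes cherries must be in house 2.
By clue 4, the volleyball player is in house 2.
House 3 sport: only tennis fits.
Clue 3 places the person who drives a pickup in house 1.
House 2 vehicle: only convertible fits.
The only vehicle still possible for house 3 is motorcycle.
From clue 1, the person who likes limes must be in house 3.
House 1's favorite fruit must be oranges (nothing else left).
So: house 1 = rugby/oranges/pickup, house 2 = volleyball/cherries/convertible, house 3 = tennis/limes/motorcycle.

motorcycle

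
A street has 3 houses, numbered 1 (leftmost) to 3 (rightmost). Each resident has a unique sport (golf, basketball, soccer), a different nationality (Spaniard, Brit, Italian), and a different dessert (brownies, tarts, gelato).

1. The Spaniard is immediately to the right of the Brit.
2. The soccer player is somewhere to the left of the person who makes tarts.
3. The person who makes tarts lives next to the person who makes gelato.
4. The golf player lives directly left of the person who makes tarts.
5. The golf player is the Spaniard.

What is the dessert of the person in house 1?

brownies

Clue 5 places the golf player in house 2.
Clue 5: the Spaniard is in house 2.
House 1 sport: only soccer fits.
The only sport still possible for house 3 is basketball.
House 1's nationality must be Brit (nothing else left).
So house 3 gets Italian for nationality.
From clue 4, the person who makes tarts must be in house 3.
By clue 3, the person who makes gelato is in house 2.
The only dessert still possible for house 1 is brownies.
So: house 1 = soccer/Brit/brownies, house 2 = golf/Spaniard/gelato, house 3 = basketball/Italian/tarts.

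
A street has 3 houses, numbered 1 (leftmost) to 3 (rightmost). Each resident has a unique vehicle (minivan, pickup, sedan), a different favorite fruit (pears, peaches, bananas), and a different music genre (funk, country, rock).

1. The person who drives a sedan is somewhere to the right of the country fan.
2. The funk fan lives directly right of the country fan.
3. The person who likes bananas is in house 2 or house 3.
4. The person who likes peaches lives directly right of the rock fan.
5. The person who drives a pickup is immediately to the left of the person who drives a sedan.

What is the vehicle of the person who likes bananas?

sedan

The only favorite fruit still possible for house 1 is pears.
The only music genre still possible for house 3 is funk.
By clue 2, the country fan is in house 2.
House 1's music genre must be rock (nothing else left).
Clue 1 places the person who drives a sedan in house 3.
By clue 4, the person who likes peaches is in house 2.
By clue 5, the person who drives a pickup is in house 2.
That leaves minivan as the vehicle for house 1.
The only favorite fruit still possible for house 3 is bananas.
So: house 1 = minivan/pears/rock, house 2 = pickup/peaches/country, house 3 = sedan/bananas/funk.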